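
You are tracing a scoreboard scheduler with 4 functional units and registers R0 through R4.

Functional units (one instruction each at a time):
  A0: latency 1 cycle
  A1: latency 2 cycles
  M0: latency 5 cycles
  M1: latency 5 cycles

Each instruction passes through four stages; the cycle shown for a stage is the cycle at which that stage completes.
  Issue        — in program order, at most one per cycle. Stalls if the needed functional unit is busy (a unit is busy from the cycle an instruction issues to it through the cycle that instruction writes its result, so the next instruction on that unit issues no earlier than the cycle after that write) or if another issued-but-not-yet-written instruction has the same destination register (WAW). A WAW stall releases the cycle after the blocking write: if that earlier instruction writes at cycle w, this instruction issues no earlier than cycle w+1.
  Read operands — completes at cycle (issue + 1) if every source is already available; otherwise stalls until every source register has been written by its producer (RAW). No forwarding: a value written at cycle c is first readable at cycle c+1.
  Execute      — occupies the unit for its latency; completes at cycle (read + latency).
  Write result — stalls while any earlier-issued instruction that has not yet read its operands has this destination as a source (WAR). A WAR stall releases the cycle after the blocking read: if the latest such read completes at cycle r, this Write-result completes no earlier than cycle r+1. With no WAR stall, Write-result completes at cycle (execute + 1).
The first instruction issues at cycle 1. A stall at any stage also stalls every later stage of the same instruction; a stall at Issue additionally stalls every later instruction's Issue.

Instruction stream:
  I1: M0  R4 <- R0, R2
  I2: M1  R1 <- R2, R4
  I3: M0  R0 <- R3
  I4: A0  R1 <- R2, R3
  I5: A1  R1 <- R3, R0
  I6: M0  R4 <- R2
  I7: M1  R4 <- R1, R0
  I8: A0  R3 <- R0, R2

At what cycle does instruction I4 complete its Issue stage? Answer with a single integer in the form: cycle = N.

cycle = 16

cycle 1: I1→M0
cycle 2: I1 RO | I2→M1
cycle 7: I1 EX
cycle 8: I1 WR R4
cycle 9: I2 RO | I3→M0
cycle 10: I3 RO
cycle 14: I2 EX
cycle 15: I2 WR R1 | I3 EX
cycle 16: I3 WR R0 | I4→A0
cycle 17: I4 RO
cycle 18: I4 EX
cycle 19: I4 WR R1
cycle 20: I5→A1
cycle 21: I5 RO | I6→M0
cycle 22: I6 RO
cycle 23: I5 EX
cycle 24: I5 WR R1
cycle 27: I6 EX
cycle 28: I6 WR R4
cycle 29: I7→M1
cycle 30: I7 RO | I8→A0
cycle 31: I8 RO
cycle 32: I8 EX
cycle 33: I8 WR R3
cycle 35: I7 EX
cycle 36: I7 WR R4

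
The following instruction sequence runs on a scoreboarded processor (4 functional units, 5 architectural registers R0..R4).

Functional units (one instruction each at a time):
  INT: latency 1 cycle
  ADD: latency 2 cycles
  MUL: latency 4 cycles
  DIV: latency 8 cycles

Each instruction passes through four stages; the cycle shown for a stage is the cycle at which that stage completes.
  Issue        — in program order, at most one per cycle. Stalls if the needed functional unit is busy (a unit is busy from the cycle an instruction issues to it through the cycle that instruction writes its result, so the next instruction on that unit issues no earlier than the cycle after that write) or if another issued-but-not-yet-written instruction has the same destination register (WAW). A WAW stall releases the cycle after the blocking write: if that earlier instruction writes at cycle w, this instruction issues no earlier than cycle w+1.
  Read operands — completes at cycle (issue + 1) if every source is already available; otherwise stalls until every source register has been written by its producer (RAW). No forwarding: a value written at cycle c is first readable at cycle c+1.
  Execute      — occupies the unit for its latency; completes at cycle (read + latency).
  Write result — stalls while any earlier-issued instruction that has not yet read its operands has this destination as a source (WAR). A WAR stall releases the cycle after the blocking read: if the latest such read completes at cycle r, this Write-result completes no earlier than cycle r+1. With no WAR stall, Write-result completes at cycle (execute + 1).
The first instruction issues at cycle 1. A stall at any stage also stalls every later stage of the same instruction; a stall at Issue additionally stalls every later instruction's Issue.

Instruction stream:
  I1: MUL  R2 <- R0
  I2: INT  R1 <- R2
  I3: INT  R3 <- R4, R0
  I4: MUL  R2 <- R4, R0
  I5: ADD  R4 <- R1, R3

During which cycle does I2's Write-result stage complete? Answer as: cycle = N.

I1  is:1  ro:2  ex:6  wr:7
I2  is:2  ro:8  ex:9  wr:10  — RAW R2: wait I1 write@7
I3  is:11  ro:12  ex:13  wr:14  — struct: INT busy until I2 writes@10
I4  is:12  ro:13  ex:17  wr:18
I5  is:13  ro:15  ex:17  wr:18  — RAW R3: wait I3 write@14

cycle = 10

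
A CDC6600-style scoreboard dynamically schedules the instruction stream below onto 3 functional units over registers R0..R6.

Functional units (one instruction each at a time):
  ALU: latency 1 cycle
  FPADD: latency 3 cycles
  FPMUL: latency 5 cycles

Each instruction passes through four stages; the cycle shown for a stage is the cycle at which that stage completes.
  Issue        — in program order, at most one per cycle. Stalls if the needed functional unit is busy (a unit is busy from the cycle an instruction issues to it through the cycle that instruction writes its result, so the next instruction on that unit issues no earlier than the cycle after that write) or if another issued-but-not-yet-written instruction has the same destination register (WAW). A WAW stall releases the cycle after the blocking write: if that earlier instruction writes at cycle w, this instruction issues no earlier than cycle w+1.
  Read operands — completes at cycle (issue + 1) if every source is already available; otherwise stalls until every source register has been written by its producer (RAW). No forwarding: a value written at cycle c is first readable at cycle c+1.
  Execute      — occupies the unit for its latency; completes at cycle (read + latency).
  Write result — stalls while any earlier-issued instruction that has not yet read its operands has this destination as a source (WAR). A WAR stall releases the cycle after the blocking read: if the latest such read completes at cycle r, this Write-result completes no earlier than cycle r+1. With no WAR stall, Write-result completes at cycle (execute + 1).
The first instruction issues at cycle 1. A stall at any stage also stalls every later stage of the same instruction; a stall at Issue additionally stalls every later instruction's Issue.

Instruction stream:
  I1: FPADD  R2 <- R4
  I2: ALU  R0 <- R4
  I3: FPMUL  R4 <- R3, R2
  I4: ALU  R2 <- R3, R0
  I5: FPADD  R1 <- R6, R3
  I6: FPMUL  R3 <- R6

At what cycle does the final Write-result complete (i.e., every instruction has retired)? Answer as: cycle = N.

cycle = 21

c1: issue I1 (FPADD)
c2: I1 read-ops, issue I2 (ALU)
c3: I2 read-ops, issue I3 (FPMUL)
c4: I2 finished on ALU
c5: I1 finished on FPADD, I2→R0
c6: I1→R2
c7: I3 read-ops, issue I4 (ALU)
c8: I4 read-ops, issue I5 (FPADD)
c9: I4 finished on ALU, I5 read-ops
c10: I4→R2
c12: I3 finished on FPMUL, I5 finished on FPADD
c13: I3→R4, I5→R1
c14: issue I6 (FPMUL)
c15: I6 read-ops
c20: I6 finished on FPMUL
c21: I6→R3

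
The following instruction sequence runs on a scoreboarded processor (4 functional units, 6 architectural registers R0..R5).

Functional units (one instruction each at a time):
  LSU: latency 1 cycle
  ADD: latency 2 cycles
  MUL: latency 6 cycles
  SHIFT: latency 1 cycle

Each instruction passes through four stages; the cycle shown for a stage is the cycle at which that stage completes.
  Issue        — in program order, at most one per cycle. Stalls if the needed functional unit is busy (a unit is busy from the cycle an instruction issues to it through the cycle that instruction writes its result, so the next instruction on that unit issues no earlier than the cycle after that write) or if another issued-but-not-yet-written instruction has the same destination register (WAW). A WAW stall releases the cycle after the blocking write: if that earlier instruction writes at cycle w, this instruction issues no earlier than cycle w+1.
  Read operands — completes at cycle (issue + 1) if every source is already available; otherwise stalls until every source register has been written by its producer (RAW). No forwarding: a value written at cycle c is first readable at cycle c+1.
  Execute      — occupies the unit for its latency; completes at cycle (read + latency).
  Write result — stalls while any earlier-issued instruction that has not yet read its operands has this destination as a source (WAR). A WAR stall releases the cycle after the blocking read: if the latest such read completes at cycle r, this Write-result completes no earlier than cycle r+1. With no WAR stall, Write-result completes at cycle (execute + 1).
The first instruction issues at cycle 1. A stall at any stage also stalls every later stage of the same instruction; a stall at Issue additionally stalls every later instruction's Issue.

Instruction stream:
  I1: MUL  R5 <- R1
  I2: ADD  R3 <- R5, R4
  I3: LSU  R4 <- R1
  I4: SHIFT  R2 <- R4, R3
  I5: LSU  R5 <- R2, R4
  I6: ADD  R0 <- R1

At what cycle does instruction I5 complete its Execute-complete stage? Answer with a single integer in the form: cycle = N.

cycle = 18

[I1] 1/2/8/9
[I2] 2/10/12/13  (RAW R5: wait I1 write@9)
[I3] 3/4/5/11  (WAR R4: wait I2 read@10)
[I4] 4/14/15/16  (RAW R3: wait I2 write@13)
[I5] 12/17/18/19  (struct: LSU busy until I3 writes@11; RAW R2: wait I4 write@16)
[I6] 14/15/17/18  (struct: ADD busy until I2 writes@13)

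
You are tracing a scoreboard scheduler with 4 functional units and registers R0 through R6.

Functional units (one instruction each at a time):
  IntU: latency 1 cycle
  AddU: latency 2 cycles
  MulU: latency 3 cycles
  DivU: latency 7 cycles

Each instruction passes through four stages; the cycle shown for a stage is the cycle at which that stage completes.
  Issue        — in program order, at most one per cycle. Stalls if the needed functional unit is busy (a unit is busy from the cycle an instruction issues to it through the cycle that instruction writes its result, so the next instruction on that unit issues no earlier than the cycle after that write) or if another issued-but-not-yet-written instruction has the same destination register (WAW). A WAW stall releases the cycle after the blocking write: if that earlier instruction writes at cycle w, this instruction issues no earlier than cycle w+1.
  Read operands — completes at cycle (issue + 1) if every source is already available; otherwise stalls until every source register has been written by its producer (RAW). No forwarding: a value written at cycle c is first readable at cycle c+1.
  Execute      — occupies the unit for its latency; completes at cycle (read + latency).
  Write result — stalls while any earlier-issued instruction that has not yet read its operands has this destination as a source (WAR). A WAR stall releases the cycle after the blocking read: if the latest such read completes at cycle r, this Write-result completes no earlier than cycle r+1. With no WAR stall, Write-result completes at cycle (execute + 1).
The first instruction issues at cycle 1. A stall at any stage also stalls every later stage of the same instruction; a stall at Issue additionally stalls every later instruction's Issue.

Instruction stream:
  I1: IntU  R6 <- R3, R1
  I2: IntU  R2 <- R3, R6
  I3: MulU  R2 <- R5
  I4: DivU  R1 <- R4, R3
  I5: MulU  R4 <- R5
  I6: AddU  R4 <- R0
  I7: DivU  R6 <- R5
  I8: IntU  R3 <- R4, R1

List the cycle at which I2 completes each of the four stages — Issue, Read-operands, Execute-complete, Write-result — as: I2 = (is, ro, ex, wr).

I2 = (5, 6, 7, 8)

  I1 | 1 | 2 | 3 | 4
  I2 | 5 | 6 | 7 | 8   struct: IntU busy until I1 writes@4
  I3 | 9 | 10 | 13 | 14   WAW R2: wait I2 write@8
  I4 | 10 | 11 | 18 | 19
  I5 | 15 | 16 | 19 | 20   struct: MulU busy until I3 writes@14
  I6 | 21 | 22 | 24 | 25   WAW R4: wait I5 write@20
  I7 | 22 | 23 | 30 | 31
  I8 | 23 | 26 | 27 | 28   RAW R4: wait I6 write@25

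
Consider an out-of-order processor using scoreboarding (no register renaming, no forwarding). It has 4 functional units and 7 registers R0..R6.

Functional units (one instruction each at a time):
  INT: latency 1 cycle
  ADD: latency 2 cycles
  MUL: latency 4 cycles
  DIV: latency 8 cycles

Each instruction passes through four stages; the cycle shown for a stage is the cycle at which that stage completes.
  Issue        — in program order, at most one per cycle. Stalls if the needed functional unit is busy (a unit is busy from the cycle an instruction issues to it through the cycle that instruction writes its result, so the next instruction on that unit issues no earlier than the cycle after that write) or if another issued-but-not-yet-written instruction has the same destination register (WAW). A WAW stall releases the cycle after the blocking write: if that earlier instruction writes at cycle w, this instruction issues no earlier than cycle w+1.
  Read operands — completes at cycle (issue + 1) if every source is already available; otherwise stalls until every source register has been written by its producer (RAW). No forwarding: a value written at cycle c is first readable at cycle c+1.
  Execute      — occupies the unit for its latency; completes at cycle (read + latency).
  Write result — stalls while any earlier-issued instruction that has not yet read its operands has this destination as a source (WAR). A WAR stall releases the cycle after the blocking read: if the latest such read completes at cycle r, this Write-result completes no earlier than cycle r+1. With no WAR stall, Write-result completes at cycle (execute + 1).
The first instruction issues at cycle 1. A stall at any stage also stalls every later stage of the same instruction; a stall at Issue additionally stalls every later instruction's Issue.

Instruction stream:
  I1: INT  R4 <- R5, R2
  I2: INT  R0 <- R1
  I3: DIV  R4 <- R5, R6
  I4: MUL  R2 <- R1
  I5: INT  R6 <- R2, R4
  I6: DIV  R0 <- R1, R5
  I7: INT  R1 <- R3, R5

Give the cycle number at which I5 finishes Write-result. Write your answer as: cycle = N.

cycle = 19

  I1 | 1 | 2 | 3 | 4
  I2 | 5 | 6 | 7 | 8   struct: INT busy until I1 writes@4
  I3 | 6 | 7 | 15 | 16
  I4 | 7 | 8 | 12 | 13
  I5 | 9 | 17 | 18 | 19   struct: INT busy until I2 writes@8 · RAW R4: wait I3 write@16
  I6 | 17 | 18 | 26 | 27   struct: DIV busy until I3 writes@16
  I7 | 20 | 21 | 22 | 23   struct: INT busy until I5 writes@19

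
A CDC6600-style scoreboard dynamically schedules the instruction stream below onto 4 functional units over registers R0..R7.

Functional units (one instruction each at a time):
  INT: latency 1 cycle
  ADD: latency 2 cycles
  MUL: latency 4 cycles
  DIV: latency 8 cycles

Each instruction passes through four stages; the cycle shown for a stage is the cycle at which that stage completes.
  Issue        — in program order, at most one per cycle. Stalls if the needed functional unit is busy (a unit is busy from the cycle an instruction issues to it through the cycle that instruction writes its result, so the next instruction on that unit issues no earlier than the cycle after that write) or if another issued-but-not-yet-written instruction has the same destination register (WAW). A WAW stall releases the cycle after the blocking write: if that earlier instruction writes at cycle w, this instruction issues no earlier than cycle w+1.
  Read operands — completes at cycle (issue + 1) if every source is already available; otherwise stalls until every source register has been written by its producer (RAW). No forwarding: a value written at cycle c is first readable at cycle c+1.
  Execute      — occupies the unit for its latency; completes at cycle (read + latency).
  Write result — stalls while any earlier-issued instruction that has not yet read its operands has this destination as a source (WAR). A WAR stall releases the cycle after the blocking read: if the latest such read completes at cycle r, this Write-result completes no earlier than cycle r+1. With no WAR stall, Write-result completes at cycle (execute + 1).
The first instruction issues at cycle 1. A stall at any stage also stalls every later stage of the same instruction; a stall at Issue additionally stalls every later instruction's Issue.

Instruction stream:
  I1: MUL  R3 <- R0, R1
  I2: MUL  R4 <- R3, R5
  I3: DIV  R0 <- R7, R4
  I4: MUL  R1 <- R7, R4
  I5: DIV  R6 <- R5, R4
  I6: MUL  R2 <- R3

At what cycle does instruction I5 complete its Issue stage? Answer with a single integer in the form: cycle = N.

c1: I1→MUL
c2: I1 RO
c6: I1 EX
c7: I1 WR R3
c8: I2→MUL
c9: I2 RO, I3→DIV
c13: I2 EX
c14: I2 WR R4
c15: I3 RO, I4→MUL
c16: I4 RO
c20: I4 EX
c21: I4 WR R1
c23: I3 EX
c24: I3 WR R0
c25: I5→DIV
c26: I5 RO, I6→MUL
c27: I6 RO
c31: I6 EX
c32: I6 WR R2
c34: I5 EX
c35: I5 WR R6

cycle = 25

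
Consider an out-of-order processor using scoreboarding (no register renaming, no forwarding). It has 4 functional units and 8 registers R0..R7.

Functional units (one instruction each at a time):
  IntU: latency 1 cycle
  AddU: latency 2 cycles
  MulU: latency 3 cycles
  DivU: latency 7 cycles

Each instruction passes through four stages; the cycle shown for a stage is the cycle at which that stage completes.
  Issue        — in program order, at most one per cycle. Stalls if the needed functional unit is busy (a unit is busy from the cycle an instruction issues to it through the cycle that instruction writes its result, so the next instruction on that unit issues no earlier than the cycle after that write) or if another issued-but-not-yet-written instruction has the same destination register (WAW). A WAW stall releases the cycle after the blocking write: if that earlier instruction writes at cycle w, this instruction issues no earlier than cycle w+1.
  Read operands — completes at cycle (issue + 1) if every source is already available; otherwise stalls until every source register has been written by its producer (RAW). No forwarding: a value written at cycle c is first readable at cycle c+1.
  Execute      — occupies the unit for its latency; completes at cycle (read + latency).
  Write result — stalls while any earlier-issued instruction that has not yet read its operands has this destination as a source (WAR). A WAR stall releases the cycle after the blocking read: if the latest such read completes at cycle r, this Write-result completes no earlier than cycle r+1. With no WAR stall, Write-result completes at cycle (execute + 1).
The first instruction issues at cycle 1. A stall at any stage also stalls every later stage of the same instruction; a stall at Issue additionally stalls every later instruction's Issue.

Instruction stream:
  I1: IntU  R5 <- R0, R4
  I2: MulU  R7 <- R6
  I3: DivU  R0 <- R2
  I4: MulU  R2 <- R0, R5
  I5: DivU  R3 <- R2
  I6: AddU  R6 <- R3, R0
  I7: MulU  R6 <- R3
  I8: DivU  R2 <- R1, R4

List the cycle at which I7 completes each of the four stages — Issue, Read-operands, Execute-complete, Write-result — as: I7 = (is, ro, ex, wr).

I7 = (31, 32, 35, 36)

[1] I1 issues→IntU
[2] I1 reads, I2 issues→MulU
[3] I1 exec-done, I2 reads, I3 issues→DivU
[4] I1 writes R5, I3 reads
[6] I2 exec-done
[7] I2 writes R7
[8] I4 issues→MulU
[11] I3 exec-done
[12] I3 writes R0
[13] I4 reads, I5 issues→DivU
[14] I6 issues→AddU
[16] I4 exec-done
[17] I4 writes R2
[18] I5 reads
[25] I5 exec-done
[26] I5 writes R3
[27] I6 reads
[29] I6 exec-done
[30] I6 writes R6
[31] I7 issues→MulU
[32] I7 reads, I8 issues→DivU
[33] I8 reads
[35] I7 exec-done
[36] I7 writes R6
[40] I8 exec-done
[41] I8 writes R2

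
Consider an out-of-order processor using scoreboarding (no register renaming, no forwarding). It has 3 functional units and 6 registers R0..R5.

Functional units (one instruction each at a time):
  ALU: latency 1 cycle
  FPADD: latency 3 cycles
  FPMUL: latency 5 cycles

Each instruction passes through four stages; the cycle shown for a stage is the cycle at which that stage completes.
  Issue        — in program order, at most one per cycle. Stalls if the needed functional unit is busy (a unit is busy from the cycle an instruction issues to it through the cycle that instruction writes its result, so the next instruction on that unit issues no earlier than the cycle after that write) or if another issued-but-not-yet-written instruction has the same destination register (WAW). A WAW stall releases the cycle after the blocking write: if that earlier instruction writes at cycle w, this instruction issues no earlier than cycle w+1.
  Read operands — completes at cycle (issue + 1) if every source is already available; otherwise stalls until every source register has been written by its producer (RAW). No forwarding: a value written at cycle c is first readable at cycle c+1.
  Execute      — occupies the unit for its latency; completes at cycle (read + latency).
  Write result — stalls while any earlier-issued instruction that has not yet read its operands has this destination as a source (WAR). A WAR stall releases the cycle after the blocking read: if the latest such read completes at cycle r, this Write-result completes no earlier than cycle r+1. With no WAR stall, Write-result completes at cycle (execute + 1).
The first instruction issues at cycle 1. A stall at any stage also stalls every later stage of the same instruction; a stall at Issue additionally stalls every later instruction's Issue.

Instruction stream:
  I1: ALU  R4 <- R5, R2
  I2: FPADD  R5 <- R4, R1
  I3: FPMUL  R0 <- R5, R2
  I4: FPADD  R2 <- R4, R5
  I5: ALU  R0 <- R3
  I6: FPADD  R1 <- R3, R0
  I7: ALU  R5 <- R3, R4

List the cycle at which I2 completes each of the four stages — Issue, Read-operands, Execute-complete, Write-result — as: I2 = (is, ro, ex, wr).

c1: I1 issues→ALU
c2: I1 reads · I2 issues→FPADD
c3: I1 exec-done · I3 issues→FPMUL
c4: I1 writes R4
c5: I2 reads
c8: I2 exec-done
c9: I2 writes R5
c10: I3 reads · I4 issues→FPADD
c11: I4 reads
c14: I4 exec-done
c15: I3 exec-done · I4 writes R2
c16: I3 writes R0
c17: I5 issues→ALU
c18: I5 reads · I6 issues→FPADD
c19: I5 exec-done
c20: I5 writes R0
c21: I6 reads · I7 issues→ALU
c22: I7 reads
c23: I7 exec-done
c24: I6 exec-done · I7 writes R5
c25: I6 writes R1

I2 = (2, 5, 8, 9)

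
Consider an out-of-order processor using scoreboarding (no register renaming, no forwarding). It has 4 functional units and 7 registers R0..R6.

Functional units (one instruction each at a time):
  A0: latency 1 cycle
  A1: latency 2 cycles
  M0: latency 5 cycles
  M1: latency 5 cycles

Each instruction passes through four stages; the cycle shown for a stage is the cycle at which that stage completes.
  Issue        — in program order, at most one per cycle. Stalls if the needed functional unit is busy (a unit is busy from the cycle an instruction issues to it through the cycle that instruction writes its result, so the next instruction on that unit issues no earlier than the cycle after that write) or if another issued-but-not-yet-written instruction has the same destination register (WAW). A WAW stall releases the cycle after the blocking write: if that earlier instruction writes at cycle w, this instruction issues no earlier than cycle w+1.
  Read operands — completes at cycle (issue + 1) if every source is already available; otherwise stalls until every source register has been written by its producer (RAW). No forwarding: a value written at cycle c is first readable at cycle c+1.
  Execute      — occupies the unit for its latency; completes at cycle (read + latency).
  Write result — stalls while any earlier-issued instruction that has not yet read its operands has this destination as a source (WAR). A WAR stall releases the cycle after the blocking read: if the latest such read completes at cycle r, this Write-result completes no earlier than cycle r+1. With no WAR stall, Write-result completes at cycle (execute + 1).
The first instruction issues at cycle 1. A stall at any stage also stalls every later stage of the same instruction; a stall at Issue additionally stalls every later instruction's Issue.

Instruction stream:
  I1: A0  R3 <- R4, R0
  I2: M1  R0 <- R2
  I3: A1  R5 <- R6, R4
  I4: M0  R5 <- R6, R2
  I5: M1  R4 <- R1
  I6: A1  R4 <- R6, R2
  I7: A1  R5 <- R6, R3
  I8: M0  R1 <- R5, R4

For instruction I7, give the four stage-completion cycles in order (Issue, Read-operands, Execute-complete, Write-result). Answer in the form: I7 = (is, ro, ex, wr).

I7 = (23, 24, 26, 27)

c1: I1→A0
c2: I1 RO; I2→M1
c3: I1 EX; I2 RO; I3→A1
c4: I1 WR R3; I3 RO
c6: I3 EX
c7: I3 WR R5
c8: I2 EX; I4→M0
c9: I2 WR R0; I4 RO
c10: I5→M1
c11: I5 RO
c14: I4 EX
c15: I4 WR R5
c16: I5 EX
c17: I5 WR R4
c18: I6→A1
c19: I6 RO
c21: I6 EX
c22: I6 WR R4
c23: I7→A1
c24: I7 RO; I8→M0
c26: I7 EX
c27: I7 WR R5
c28: I8 RO
c33: I8 EX
c34: I8 WR R1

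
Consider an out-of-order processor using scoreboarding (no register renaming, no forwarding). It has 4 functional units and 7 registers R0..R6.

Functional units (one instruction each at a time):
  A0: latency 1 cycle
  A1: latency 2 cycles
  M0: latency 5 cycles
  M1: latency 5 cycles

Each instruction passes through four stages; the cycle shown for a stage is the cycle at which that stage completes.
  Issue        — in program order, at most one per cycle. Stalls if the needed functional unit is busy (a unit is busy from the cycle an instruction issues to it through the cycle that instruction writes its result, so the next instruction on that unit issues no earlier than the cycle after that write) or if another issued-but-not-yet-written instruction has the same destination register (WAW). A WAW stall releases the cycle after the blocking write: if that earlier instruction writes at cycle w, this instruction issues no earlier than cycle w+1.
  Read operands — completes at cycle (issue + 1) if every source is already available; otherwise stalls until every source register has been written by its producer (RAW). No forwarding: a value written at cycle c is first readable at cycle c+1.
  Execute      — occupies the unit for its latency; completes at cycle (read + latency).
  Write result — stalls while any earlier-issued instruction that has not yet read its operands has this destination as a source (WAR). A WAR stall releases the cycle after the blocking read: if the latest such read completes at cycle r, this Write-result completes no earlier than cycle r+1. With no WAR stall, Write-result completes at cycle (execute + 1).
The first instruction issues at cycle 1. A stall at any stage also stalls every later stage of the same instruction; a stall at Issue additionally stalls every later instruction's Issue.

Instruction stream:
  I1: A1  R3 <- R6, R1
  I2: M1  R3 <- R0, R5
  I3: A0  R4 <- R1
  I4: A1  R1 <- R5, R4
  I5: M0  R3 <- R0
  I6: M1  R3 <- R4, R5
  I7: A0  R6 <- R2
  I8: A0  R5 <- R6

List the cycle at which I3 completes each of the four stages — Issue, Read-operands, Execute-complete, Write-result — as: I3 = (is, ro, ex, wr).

cycle 1: I1→A1
cycle 2: I1 RO
cycle 4: I1 EX
cycle 5: I1 WR R3
cycle 6: I2→M1
cycle 7: I2 RO, I3→A0
cycle 8: I3 RO, I4→A1
cycle 9: I3 EX
cycle 10: I3 WR R4
cycle 11: I4 RO
cycle 12: I2 EX
cycle 13: I2 WR R3, I4 EX
cycle 14: I4 WR R1, I5→M0
cycle 15: I5 RO
cycle 20: I5 EX
cycle 21: I5 WR R3
cycle 22: I6→M1
cycle 23: I6 RO, I7→A0
cycle 24: I7 RO
cycle 25: I7 EX
cycle 26: I7 WR R6
cycle 27: I8→A0
cycle 28: I6 EX, I8 RO
cycle 29: I6 WR R3, I8 EX
cycle 30: I8 WR R5

I3 = (7, 8, 9, 10)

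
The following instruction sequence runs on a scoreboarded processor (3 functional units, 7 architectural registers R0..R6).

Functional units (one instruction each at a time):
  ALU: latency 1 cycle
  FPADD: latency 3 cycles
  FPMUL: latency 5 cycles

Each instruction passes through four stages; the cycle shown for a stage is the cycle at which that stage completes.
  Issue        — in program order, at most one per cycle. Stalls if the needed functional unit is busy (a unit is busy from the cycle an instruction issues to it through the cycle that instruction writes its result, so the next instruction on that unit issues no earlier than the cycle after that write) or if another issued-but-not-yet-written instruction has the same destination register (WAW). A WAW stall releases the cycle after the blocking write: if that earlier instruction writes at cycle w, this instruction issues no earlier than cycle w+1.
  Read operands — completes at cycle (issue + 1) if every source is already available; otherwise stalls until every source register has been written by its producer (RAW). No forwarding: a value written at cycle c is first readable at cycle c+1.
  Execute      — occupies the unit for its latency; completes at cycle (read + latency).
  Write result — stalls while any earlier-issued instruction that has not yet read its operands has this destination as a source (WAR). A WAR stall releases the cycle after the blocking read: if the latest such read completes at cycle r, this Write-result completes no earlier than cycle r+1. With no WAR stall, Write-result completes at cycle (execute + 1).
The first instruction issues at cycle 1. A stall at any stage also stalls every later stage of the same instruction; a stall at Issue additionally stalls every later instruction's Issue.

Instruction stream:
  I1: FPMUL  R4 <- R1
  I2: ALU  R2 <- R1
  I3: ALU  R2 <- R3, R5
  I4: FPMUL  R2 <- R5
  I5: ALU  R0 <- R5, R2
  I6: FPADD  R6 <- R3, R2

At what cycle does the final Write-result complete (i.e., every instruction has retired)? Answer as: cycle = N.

I1 -> (1, 2, 7, 8)
I2 -> (2, 3, 4, 5)
I3 -> (6, 7, 8, 9)  // struct: ALU busy until I2 writes@5
I4 -> (10, 11, 16, 17)  // WAW R2: wait I3 write@9
I5 -> (11, 18, 19, 20)  // RAW R2: wait I4 write@17
I6 -> (12, 18, 21, 22)  // RAW R2: wait I4 write@17

cycle = 22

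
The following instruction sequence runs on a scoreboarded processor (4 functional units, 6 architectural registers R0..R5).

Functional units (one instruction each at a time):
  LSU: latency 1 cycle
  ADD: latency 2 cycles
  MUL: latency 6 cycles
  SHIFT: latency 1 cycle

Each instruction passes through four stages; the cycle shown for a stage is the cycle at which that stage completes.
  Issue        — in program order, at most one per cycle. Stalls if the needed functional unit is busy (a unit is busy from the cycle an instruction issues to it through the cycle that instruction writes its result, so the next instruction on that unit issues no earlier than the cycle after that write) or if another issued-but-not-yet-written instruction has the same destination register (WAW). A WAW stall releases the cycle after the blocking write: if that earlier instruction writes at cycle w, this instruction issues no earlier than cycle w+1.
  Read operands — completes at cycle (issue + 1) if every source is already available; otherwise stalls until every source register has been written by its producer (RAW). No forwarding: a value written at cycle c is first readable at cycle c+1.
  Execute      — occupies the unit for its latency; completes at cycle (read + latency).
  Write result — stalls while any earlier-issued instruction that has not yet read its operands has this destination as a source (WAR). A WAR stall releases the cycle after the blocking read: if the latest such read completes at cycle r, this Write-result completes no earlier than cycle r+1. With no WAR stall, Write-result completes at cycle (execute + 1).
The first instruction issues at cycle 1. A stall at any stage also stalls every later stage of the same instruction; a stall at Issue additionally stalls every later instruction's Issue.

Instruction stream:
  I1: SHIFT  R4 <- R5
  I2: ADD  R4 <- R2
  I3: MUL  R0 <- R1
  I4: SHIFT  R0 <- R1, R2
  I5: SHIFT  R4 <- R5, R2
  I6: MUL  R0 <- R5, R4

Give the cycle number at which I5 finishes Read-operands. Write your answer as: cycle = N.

  I1 | 1 | 2 | 3 | 4
  I2 | 5 | 6 | 8 | 9   WAW R4: wait I1 write@4
  I3 | 6 | 7 | 13 | 14
  I4 | 15 | 16 | 17 | 18   WAW R0: wait I3 write@14
  I5 | 19 | 20 | 21 | 22   struct: SHIFT busy until I4 writes@18
  I6 | 20 | 23 | 29 | 30   RAW R4: wait I5 write@22

cycle = 20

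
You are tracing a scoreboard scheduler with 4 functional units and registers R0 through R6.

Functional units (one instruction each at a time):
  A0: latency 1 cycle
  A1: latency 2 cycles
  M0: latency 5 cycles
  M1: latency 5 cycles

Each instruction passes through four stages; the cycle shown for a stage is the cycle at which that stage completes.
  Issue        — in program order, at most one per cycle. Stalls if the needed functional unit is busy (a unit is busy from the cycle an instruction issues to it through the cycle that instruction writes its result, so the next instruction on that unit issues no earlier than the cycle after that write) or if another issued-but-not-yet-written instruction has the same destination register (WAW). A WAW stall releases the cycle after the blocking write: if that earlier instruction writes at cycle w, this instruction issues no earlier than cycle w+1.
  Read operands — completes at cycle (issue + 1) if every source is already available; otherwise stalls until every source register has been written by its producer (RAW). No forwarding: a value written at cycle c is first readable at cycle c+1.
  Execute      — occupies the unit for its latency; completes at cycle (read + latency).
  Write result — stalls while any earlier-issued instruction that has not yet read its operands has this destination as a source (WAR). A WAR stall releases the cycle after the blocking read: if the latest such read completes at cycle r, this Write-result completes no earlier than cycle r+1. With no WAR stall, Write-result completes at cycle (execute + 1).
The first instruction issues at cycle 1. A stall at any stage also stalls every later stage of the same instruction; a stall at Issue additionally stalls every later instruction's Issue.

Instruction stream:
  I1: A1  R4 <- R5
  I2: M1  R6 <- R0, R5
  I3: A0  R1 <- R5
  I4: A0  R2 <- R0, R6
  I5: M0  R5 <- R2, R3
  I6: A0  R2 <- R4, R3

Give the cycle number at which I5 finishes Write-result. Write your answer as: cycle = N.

c1: I1 issues→A1
c2: I1 reads, I2 issues→M1
c3: I2 reads, I3 issues→A0
c4: I1 exec-done, I3 reads
c5: I1 writes R4, I3 exec-done
c6: I3 writes R1
c7: I4 issues→A0
c8: I2 exec-done, I5 issues→M0
c9: I2 writes R6
c10: I4 reads
c11: I4 exec-done
c12: I4 writes R2
c13: I5 reads, I6 issues→A0
c14: I6 reads
c15: I6 exec-done
c16: I6 writes R2
c18: I5 exec-done
c19: I5 writes R5

cycle = 19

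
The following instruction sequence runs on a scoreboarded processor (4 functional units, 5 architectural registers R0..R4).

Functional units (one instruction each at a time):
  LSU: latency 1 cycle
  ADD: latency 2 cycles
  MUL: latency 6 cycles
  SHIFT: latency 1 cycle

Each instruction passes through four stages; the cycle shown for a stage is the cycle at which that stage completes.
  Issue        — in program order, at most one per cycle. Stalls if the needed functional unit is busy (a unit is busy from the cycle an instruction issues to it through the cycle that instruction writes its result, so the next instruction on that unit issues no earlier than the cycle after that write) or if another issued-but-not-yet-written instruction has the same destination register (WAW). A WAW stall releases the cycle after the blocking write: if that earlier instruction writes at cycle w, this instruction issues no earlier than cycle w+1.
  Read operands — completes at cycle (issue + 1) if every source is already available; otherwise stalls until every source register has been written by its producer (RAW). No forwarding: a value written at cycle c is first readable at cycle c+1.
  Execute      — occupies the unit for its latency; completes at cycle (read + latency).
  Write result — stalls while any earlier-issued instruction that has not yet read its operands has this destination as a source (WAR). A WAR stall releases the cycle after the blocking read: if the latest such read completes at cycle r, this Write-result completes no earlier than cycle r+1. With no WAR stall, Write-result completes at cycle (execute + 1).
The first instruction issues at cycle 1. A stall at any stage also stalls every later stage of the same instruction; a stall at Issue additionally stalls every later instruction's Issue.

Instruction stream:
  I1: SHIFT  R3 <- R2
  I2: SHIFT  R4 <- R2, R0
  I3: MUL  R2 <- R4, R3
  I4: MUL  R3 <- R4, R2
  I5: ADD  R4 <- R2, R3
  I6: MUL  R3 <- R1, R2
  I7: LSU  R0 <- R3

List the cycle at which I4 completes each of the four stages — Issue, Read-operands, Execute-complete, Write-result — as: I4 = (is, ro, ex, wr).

cycle 1: I1 issues→SHIFT
cycle 2: I1 reads
cycle 3: I1 exec-done
cycle 4: I1 writes R3
cycle 5: I2 issues→SHIFT
cycle 6: I2 reads; I3 issues→MUL
cycle 7: I2 exec-done
cycle 8: I2 writes R4
cycle 9: I3 reads
cycle 15: I3 exec-done
cycle 16: I3 writes R2
cycle 17: I4 issues→MUL
cycle 18: I4 reads; I5 issues→ADD
cycle 24: I4 exec-done
cycle 25: I4 writes R3
cycle 26: I5 reads; I6 issues→MUL
cycle 27: I6 reads; I7 issues→LSU
cycle 28: I5 exec-done
cycle 29: I5 writes R4
cycle 33: I6 exec-done
cycle 34: I6 writes R3
cycle 35: I7 reads
cycle 36: I7 exec-done
cycle 37: I7 writes R0

I4 = (17, 18, 24, 25)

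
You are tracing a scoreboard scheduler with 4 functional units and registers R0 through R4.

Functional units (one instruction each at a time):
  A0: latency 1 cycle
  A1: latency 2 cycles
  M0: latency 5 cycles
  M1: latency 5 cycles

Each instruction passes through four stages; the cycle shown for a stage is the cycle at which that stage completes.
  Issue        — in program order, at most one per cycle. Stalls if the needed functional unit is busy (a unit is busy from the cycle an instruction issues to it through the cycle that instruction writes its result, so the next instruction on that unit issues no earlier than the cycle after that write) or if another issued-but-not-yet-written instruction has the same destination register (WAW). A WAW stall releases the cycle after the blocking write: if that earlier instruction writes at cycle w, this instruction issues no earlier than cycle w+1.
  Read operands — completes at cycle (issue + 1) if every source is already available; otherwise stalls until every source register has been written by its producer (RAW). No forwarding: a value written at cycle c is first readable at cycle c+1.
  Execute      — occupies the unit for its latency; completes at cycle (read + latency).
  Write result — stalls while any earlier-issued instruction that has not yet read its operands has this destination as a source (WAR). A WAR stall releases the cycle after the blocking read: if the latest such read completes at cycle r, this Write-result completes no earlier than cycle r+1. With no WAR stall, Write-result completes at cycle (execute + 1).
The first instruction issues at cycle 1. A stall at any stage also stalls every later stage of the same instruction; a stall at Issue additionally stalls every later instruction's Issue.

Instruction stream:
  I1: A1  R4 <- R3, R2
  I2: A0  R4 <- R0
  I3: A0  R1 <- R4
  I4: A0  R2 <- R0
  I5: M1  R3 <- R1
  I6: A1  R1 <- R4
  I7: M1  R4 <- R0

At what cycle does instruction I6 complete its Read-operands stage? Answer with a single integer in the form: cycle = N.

t=1  I1→A1
t=2  I1 RO
t=4  I1 EX
t=5  I1 WR R4
t=6  I2→A0
t=7  I2 RO
t=8  I2 EX
t=9  I2 WR R4
t=10  I3→A0
t=11  I3 RO
t=12  I3 EX
t=13  I3 WR R1
t=14  I4→A0
t=15  I4 RO, I5→M1
t=16  I4 EX, I5 RO, I6→A1
t=17  I4 WR R2, I6 RO
t=19  I6 EX
t=20  I6 WR R1
t=21  I5 EX
t=22  I5 WR R3
t=23  I7→M1
t=24  I7 RO
t=29  I7 EX
t=30  I7 WR R4

cycle = 17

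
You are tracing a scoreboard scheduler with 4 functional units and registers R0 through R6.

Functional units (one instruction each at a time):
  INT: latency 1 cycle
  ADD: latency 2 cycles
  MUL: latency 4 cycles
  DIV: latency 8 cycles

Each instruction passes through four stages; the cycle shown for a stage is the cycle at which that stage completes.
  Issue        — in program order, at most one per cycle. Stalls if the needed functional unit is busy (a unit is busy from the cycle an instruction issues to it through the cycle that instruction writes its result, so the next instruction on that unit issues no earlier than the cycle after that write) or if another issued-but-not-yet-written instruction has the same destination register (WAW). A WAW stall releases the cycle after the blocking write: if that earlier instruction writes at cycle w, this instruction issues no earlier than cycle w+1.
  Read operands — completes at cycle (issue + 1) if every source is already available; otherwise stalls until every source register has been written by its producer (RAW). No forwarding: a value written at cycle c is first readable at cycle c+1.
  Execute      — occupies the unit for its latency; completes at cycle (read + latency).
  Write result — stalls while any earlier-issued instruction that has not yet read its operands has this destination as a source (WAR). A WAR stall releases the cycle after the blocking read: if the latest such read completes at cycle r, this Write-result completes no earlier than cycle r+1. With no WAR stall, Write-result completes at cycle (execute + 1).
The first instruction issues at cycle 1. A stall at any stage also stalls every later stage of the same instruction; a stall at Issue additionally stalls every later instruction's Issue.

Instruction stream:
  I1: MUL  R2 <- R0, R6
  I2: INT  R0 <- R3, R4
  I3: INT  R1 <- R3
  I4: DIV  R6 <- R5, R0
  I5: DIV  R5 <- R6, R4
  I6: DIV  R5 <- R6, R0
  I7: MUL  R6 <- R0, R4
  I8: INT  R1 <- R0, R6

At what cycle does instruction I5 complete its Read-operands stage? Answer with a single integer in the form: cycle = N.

cycle = 19

c1: I1 dispatched to MUL
c2: I1 operands ready | I2 dispatched to INT
c3: I2 operands ready
c4: I2 complete
c5: R0←I2
c6: I1 complete | I3 dispatched to INT
c7: R2←I1 | I3 operands ready | I4 dispatched to DIV
c8: I3 complete | I4 operands ready
c9: R1←I3
c16: I4 complete
c17: R6←I4
c18: I5 dispatched to DIV
c19: I5 operands ready
c27: I5 complete
c28: R5←I5
c29: I6 dispatched to DIV
c30: I6 operands ready | I7 dispatched to MUL
c31: I7 operands ready | I8 dispatched to INT
c35: I7 complete
c36: R6←I7
c37: I8 operands ready
c38: I6 complete | I8 complete
c39: R5←I6 | R1←I8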